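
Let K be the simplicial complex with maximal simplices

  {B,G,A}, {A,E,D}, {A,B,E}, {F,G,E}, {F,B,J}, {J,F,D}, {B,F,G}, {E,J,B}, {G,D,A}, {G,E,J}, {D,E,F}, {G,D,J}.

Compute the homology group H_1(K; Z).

H_1 ≅ Z/2.

K has 7 vertices, 18 edges, 12 triangles.
rank ∂_1 = 6, rank ∂_2 = 12 ⇒ b_1 = 18 − 6 − 12 = 0; ∂_2 has invariant factor(s) [2] giving torsion. So H_1 ≅ Z/2.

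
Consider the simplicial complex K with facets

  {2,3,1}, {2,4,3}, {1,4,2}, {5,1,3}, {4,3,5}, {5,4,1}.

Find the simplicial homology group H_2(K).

H_2 = Z.

Fix the vertex order 1 < 2 < 3 < 4 < 5 and write every simplex with vertices in increasing order. Then dim K = 2 and the simplices of K are:

  0-simplices (5): [1], [2], [3], [4], [5]
  1-simplices (9): [1,2], [1,3], [1,4], [1,5], [2,3], [2,4], [3,4], [3,5], [4,5]
  2-simplices (6): [1,2,3], [1,2,4], [1,3,5], [1,4,5], [2,3,4], [3,4,5]

giving chain groups C_0 ≅ Z^5, C_1 ≅ Z^9, C_2 ≅ Z^6.

The boundary map ∂_1: C_1 → C_0 sends each edge [p,q] (with p < q) to q − p. For instance
  ∂[2,3] = [3] − [2].
As a 5×9 matrix over Z this has rank 4, with invariant factors (1,1,1,1).

Boundary ∂_2: C_2 → C_1 acts by ∂[p,q,r] = [q,r] − [p,r] + [p,q]. For instance
  ∂[1,2,4] = [2,4] − [1,4] + [1,2],
  ∂[2,3,4] = [3,4] − [2,4] + [2,3].
As a 9×6 matrix over Z this has rank 5, with invariant factors (1,1,1,1,1).

Computing H_k = (kernel of ∂_k) / (image of ∂_{k+1}):

  H_2: rank ker ∂_2 − rank ∂_3 = (6 − 5) − 0 = 1, and there is no ∂_3, so H_2 = Z.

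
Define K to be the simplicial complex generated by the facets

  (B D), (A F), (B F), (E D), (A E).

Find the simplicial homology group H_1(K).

Fix the vertex order A < B < D < E < F and write every simplex with vertices in increasing order. Then dim K = 1 and the simplices of K are:

  0-simplices (5): A, B, D, E, F
  1-simplices (5): AE, AF, BD, BF, DE

Hence C_0 ≅ Z^5, C_1 ≅ Z^5.

Boundary ∂_1: C_1 → C_0 is given by ∂[p,q] = [q] − [p]. For instance
  ∂AE = E − A.
The 5×5 boundary matrix has rank 4 and Smith normal form diag(1,1,1,1).

Reading off H_k = ker ∂_k / im ∂_{k+1}:

  H_1: rank ker ∂_1 − rank ∂_2 = (5 − 4) − 0 = 1, and there is no ∂_2, so H_1 ≅ Z.

(K is a triangulation of the circle S^1.)

H_1 = Z.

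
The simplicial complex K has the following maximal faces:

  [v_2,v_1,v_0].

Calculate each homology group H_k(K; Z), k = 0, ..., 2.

Order the vertices as v_0 < v_1 < v_2. Listing each simplex with vertices in this order, K has dimension 2 with simplices:

  0-simplices (3): [v_0], [v_1], [v_2]
  1-simplices (3): [v_0,v_1], [v_0,v_2], [v_1,v_2]
  2-simplices (1): [v_0,v_1,v_2]

Hence C_0 ≅ Z^3, C_1 ≅ Z^3, C_2 ≅ Z^1.

Boundary ∂_1: C_1 → C_0 maps an edge to its endpoints' difference, ∂[p,q] = q − p. For instance
  ∂[v_0,v_2] = [v_2] − [v_0].
The resulting 3×3 matrix has rank 2, and its Smith normal form has invariant factors (1,1).

The boundary map ∂_2: C_2 → C_1 acts by ∂[p,q,r] = [q,r] − [p,r] + [p,q]. For instance
  ∂[v_0,v_1,v_2] = [v_1,v_2] − [v_0,v_2] + [v_0,v_1].
The 3×1 boundary matrix has rank 1 and Smith normal form diag(1).

Computing H_k = (kernel of ∂_k) / (image of ∂_{k+1}):

  H_0: rank C_0 − rank ∂_1 = 3 − 2 = 1, and the invariant factors of ∂_1 are all 1, so H_0 = Z.
  H_1: rank ker ∂_1 − rank ∂_2 = (3 − 2) − 1 = 0, and the invariant factors of ∂_2 are all 1, so H_1 = 0.
  H_2: rank ker ∂_2 − rank ∂_3 = (1 − 1) − 0 = 0, and there is no ∂_3, so H_2 = 0.

H_0 ≅ Z,  H_1 = 0,  H_2 = 0.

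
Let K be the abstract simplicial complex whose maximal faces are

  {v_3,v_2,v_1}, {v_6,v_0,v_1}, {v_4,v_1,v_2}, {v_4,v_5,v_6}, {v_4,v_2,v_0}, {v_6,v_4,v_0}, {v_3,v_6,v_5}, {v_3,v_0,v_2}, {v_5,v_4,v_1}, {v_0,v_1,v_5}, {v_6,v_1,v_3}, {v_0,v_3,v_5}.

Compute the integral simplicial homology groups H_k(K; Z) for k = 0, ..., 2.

Take the total order v_0 < v_1 < v_2 < v_3 < v_4 < v_5 < v_6 on the vertex set. Then K (dimension 2) consists of the simplices:

  0-simplices (7): [v_0], [v_1], [v_2], [v_3], [v_4], [v_5], [v_6]
  1-simplices (18): (18 of them)
  2-simplices (12): (12 of them)

Hence C_0 ≅ Z^7, C_1 ≅ Z^18, C_2 ≅ Z^12.

∂_1: C_1 → C_0 is given by ∂[p,q] = [q] − [p]. For instance
  ∂[v_1,v_2] = [v_2] − [v_1].
The 7×18 boundary matrix has rank 6 and Smith normal form diag(1,1,1,1,1,1).

The boundary map ∂_2: C_2 → C_1 acts by ∂[p,q,r] = [q,r] − [p,r] + [p,q]. For instance
  ∂[v_1,v_3,v_6] = [v_3,v_6] − [v_1,v_6] + [v_1,v_3],
  ∂[v_0,v_1,v_5] = [v_1,v_5] − [v_0,v_5] + [v_0,v_1].
The 18×12 boundary matrix has rank 12 and Smith normal form diag(1,1,1,1,1,1,1,1,1,1,1,2).

Reading off H_k = ker ∂_k / im ∂_{k+1}:

  H_0: rank C_0 − rank ∂_1 = 7 − 6 = 1, and the invariant factors of ∂_1 are all 1, so H_0 ≅ Z.
  H_1: rank ker ∂_1 − rank ∂_2 = (18 − 6) − 12 = 0, and ∂_2 has invariant factor 2 > 1, so H_1 ≅ Z_2.
  H_2: rank ker ∂_2 − rank ∂_3 = (12 − 12) − 0 = 0, and there is no ∂_3, so H_2 ≅ 0.

H_0 = Z,  H_1 = Z_2,  H_2 = 0.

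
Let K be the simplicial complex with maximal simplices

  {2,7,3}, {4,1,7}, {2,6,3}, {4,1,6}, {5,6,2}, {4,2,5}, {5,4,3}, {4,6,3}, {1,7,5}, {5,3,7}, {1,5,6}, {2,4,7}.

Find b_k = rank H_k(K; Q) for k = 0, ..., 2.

b_0 = 1, b_1 = 0, b_2 = 0.

We work with the vertex ordering 1 < 2 < 3 < 4 < 5 < 6 < 7. The simplices of K, each written with vertices in increasing order, are:

  0-simplices (7): [1], [2], [3], [4], [5], [6], [7]
  1-simplices (18): [1,4], [1,5], [1,6], [1,7], [2,3], [2,4], [2,5], [2,6], [2,7], [3,4], [3,5], [3,6], [3,7], [4,5], [4,6], [4,7], [5,6], [5,7]
  2-simplices (12): [1,4,6], [1,4,7], [1,5,6], [1,5,7], [2,3,6], [2,3,7], [2,4,5], [2,4,7], [2,5,6], [3,4,5], [3,4,6], [3,5,7]

Hence C_0 ≅ Z^7, C_1 ≅ Z^18, C_2 ≅ Z^12.

∂_1: C_1 → C_0 sends each edge [p,q] (with p < q) to q − p.
The resulting 7×18 matrix has rank 6, and its Smith normal form has invariant factors (1,1,1,1,1,1).

Boundary ∂_2: C_2 → C_1 sends each 2-simplex [p,q,r] to [q,r] − [p,r] + [p,q]. For instance
  ∂[2,5,6] = [5,6] − [2,6] + [2,5],
  ∂[3,4,5] = [4,5] − [3,5] + [3,4].
The resulting 18×12 matrix has rank 12, and its Smith normal form has invariant factors (1,1,1,1,1,1,1,1,1,1,1,2).

Computing H_k = (kernel of ∂_k) / (image of ∂_{k+1}):

  H_0: rank C_0 − rank ∂_1 = 7 − 6 = 1, and the invariant factors of ∂_1 are all 1, so H_0 = Z.
  H_1: rank ker ∂_1 − rank ∂_2 = (18 − 6) − 12 = 0, and ∂_2 has invariant factor 2 > 1, so H_1 = Z/2.
  H_2: rank ker ∂_2 − rank ∂_3 = (12 − 12) − 0 = 0, and there is no ∂_3, so H_2 = 0.

Hence the Betti numbers are b_0 = 1, b_1 = 0, b_2 = 0.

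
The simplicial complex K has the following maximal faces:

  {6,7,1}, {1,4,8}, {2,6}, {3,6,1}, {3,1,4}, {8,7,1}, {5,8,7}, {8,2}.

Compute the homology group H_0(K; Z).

H_0 = Z.

We work with the vertex ordering 1 < 2 < 3 < 4 < 5 < 6 < 7 < 8. The simplices of K, each written with vertices in increasing order, are:

  0-simplices (8): [1], [2], [3], [4], [5], [6], [7], [8]
  1-simplices (14): [1,3], [1,4], [1,6], [1,7], [1,8], [2,6], [2,8], [3,4], [3,6], [4,8], [5,7], [5,8], [6,7], [7,8]
  2-simplices (6): [1,3,4], [1,3,6], [1,4,8], [1,6,7], [1,7,8], [5,7,8]

Hence C_0 ≅ Z^8, C_1 ≅ Z^14, C_2 ≅ Z^6.

The boundary map ∂_1: C_1 → C_0 maps an edge to its endpoints' difference, ∂[p,q] = q − p.
The 8×14 boundary matrix has rank 7 and Smith normal form diag(1,1,1,1,1,1,1).

Boundary ∂_2: C_2 → C_1 acts by ∂[p,q,r] = [q,r] − [p,r] + [p,q]. For instance
  ∂[1,4,8] = [4,8] − [1,8] + [1,4],
  ∂[1,3,4] = [3,4] − [1,4] + [1,3].
The 14×6 boundary matrix has rank 6 and Smith normal form diag(1,1,1,1,1,1).

Computing H_k = (kernel of ∂_k) / (image of ∂_{k+1}):

  H_0: rank C_0 − rank ∂_1 = 8 − 7 = 1, and the invariant factors of ∂_1 are all 1, so H_0 = Z.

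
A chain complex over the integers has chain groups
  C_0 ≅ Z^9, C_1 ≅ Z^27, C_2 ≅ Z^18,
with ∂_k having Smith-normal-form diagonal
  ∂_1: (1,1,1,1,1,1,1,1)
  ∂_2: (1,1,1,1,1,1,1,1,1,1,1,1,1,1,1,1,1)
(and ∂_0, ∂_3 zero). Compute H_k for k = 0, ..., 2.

H_0 = Z,  H_1 = Z^2,  H_2 = Z.

H_0: b_0 = 9 − 0 − 8 = 1; torsion from ∂_1 factors > 1: none. So H_0 = Z.
H_1: b_1 = 27 − 8 − 17 = 2; torsion from ∂_2 factors > 1: none. So H_1 = Z^2.
H_2: b_2 = 18 − 17 − 0 = 1; torsion from ∂_3 factors > 1: none. So H_2 = Z.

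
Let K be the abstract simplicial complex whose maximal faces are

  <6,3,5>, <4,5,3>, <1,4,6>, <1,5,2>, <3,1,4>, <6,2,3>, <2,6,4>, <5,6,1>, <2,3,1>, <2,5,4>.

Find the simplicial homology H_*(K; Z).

We work with the vertex ordering 1 < 2 < 3 < 4 < 5 < 6. The simplices of K, each written with vertices in increasing order, are:

  0-simplices (6): [1], [2], [3], [4], [5], [6]
  1-simplices (15): [1,2], [1,3], [1,4], [1,5], [1,6], [2,3], [2,4], [2,5], [2,6], [3,4], [3,5], [3,6], [4,5], [4,6], [5,6]
  2-simplices (10): [1,2,3], [1,2,5], [1,3,4], [1,4,6], [1,5,6], [2,3,6], [2,4,5], [2,4,6], [3,4,5], [3,5,6]

so the chain groups are C_0 ≅ Z^6, C_1 ≅ Z^15, C_2 ≅ Z^10.

Boundary ∂_1: C_1 → C_0 sends each edge [p,q] (with p < q) to q − p.
The 6×15 boundary matrix has rank 5 and Smith normal form diag(1,1,1,1,1).

Boundary ∂_2: C_2 → C_1 maps a triangle to the signed sum of its edges. For instance
  ∂[1,5,6] = [5,6] − [1,6] + [1,5],
  ∂[2,4,5] = [4,5] − [2,5] + [2,4].
This gives a 15×10 integer matrix of rank 10; reducing to Smith normal form yields diagonal entries (1,1,1,1,1,1,1,1,1,2).

Reading off H_k = ker ∂_k / im ∂_{k+1}:

  H_0: rank C_0 − rank ∂_1 = 6 − 5 = 1, and the invariant factors of ∂_1 are all 1, so H_0 = Z.
  H_1: rank ker ∂_1 − rank ∂_2 = (15 − 5) − 10 = 0, and ∂_2 has invariant factor 2 > 1, so H_1 = Z_2.
  H_2: rank ker ∂_2 − rank ∂_3 = (10 − 10) − 0 = 0, and there is no ∂_3, so H_2 = 0.

H_0 ≅ Z,  H_1 ≅ Z_2,  H_2 = 0.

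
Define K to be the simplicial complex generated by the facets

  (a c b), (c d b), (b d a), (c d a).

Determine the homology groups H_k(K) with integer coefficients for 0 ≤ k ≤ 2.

H_0 = Z,  H_1 = 0,  H_2 = Z.

Fix the vertex order a < b < c < d and write every simplex with vertices in increasing order. Then dim K = 2 and the simplices of K are:

  0-simplices (4): a, b, c, d
  1-simplices (6): ab, ac, ad, bc, bd, cd
  2-simplices (4): abc, abd, acd, bcd

giving chain groups C_0 ≅ Z^4, C_1 ≅ Z^6, C_2 ≅ Z^4.

∂_1: C_1 → C_0 sends each edge [p,q] (with p < q) to q − p.
This gives a 4×6 integer matrix of rank 3; reducing to Smith normal form yields diagonal entries (1,1,1).

The boundary map ∂_2: C_2 → C_1 maps a triangle to the signed sum of its edges. For instance
  ∂acd = cd − ad + ac,
  ∂abc = bc − ac + ab.
The 6×4 boundary matrix has rank 3 and Smith normal form diag(1,1,1).

Computing H_k = (kernel of ∂_k) / (image of ∂_{k+1}):

  H_0: rank C_0 − rank ∂_1 = 4 − 3 = 1, and the invariant factors of ∂_1 are all 1, so H_0 = Z.
  H_1: rank ker ∂_1 − rank ∂_2 = (6 − 3) − 3 = 0, and the invariant factors of ∂_2 are all 1, so H_1 = 0.
  H_2: rank ker ∂_2 − rank ∂_3 = (4 − 3) − 0 = 1, and there is no ∂_3, so H_2 = Z.

As a check, the Euler characteristic is 4 − 6 + 4 = 2, which agrees with 1 − 0 + 1 = 2.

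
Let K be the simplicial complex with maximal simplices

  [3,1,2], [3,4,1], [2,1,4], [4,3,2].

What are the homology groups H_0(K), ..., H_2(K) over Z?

H_0 = Z,  H_1 = 0,  H_2 = Z.

Take the total order 1 < 2 < 3 < 4 on the vertex set. Then K (dimension 2) consists of the simplices:

  0-simplices (4): [1], [2], [3], [4]
  1-simplices (6): [1,2], [1,3], [1,4], [2,3], [2,4], [3,4]
  2-simplices (4): [1,2,3], [1,2,4], [1,3,4], [2,3,4]

Hence C_0 ≅ Z^4, C_1 ≅ Z^6, C_2 ≅ Z^4.

∂_1: C_1 → C_0 sends each edge [p,q] (with p < q) to q − p. For instance
  ∂[1,3] = [3] − [1].
The 4×6 boundary matrix has rank 3 and Smith normal form diag(1,1,1).

Boundary ∂_2: C_2 → C_1 maps a triangle to the signed sum of its edges. For instance
  ∂[2,3,4] = [3,4] − [2,4] + [2,3],
  ∂[1,2,3] = [2,3] − [1,3] + [1,2].
As a 6×4 matrix over Z this has rank 3, with invariant factors (1,1,1).

Now H_k = ker ∂_k / im ∂_{k+1}, so:

  H_0: rank C_0 − rank ∂_1 = 4 − 3 = 1, and the invariant factors of ∂_1 are all 1, so H_0 ≅ Z.
  H_1: rank ker ∂_1 − rank ∂_2 = (6 − 3) − 3 = 0, and the invariant factors of ∂_2 are all 1, so H_1 ≅ 0.
  H_2: rank ker ∂_2 − rank ∂_3 = (4 − 3) − 0 = 1, and there is no ∂_3, so H_2 ≅ Z.

As a check, the Euler characteristic is 4 − 6 + 4 = 2, which agrees with 1 − 0 + 1 = 2.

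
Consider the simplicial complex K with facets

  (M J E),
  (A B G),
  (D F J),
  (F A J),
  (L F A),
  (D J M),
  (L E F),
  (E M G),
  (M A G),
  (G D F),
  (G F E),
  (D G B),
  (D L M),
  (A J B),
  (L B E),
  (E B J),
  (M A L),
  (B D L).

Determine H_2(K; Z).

Fix the vertex order A < B < D < E < F < G < J < L < M and write every simplex with vertices in increasing order. Then dim K = 2 and the simplices of K are:

  0-simplices (9): A, B, D, E, F, G, J, L, M
  1-simplices (27): AB, AF, AG, AJ, AL, AM, BD, BE, BG, BJ, BL, DF, DG, DJ, DL, DM, EF, EG, EJ, EL, EM, FG, FJ, FL, GM, JM, LM
  2-simplices (18): ABG, ABJ, AFJ, AFL, AGM, ALM, BDG, BDL, BEJ, BEL, DFG, DFJ, DJM, DLM, EFG, EFL, EGM, EJM

so the chain groups are C_0 ≅ Z^9, C_1 ≅ Z^27, C_2 ≅ Z^18.

The boundary map ∂_1: C_1 → C_0 is given by ∂[p,q] = [q] − [p]. For instance
  ∂AJ = J − A.
The 9×27 boundary matrix has rank 8 and Smith normal form diag(1,1,1,1,1,1,1,1).

Boundary ∂_2: C_2 → C_1 sends each 2-simplex [p,q,r] to [q,r] − [p,r] + [p,q]. For instance
  ∂AFL = FL − AL + AF,
  ∂ABG = BG − AG + AB.
The 27×18 boundary matrix has rank 17 and Smith normal form diag(1,1,1,1,1,1,1,1,1,1,1,1,1,1,1,1,1).

Now H_k = ker ∂_k / im ∂_{k+1}, so:

  H_2: rank ker ∂_2 − rank ∂_3 = (18 − 17) − 0 = 1, and there is no ∂_3, so H_2 = Z.

(K is a triangulation of the torus T^2.)

H_2 = Z.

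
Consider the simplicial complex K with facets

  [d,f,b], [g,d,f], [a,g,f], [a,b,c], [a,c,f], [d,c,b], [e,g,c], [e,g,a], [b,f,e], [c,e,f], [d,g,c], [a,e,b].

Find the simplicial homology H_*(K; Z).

H_0 = Z,  H_1 = Z/2,  H_2 = 0.

We work with the vertex ordering a < b < c < d < e < f < g. The simplices of K, each written with vertices in increasing order, are:

  0-simplices (7): a, b, c, d, e, f, g
  1-simplices (18): ab, ac, ae, af, ag, bc, bd, be, bf, cd, ce, cf, cg, df, dg, ef, eg, fg
  2-simplices (12): abc, abe, acf, aeg, afg, bcd, bdf, bef, cdg, cef, ceg, dfg

Hence C_0 ≅ Z^7, C_1 ≅ Z^18, C_2 ≅ Z^12.

Boundary ∂_1: C_1 → C_0 sends each edge [p,q] (with p < q) to q − p. For instance
  ∂be = e − b.
The resulting 7×18 matrix has rank 6, and its Smith normal form has invariant factors (1,1,1,1,1,1).

Boundary ∂_2: C_2 → C_1 sends each 2-simplex [p,q,r] to [q,r] − [p,r] + [p,q]. For instance
  ∂abc = bc − ac + ab,
  ∂cef = ef − cf + ce.
The 18×12 boundary matrix has rank 12 and Smith normal form diag(1,1,1,1,1,1,1,1,1,1,1,2).

Reading off H_k = ker ∂_k / im ∂_{k+1}:

  H_0: rank C_0 − rank ∂_1 = 7 − 6 = 1, and the invariant factors of ∂_1 are all 1, so H_0 = Z.
  H_1: rank ker ∂_1 − rank ∂_2 = (18 − 6) − 12 = 0, and ∂_2 has invariant factor 2 > 1, so H_1 = Z/2.
  H_2: rank ker ∂_2 − rank ∂_3 = (12 − 12) − 0 = 0, and there is no ∂_3, so H_2 = 0.

As a check, the Euler characteristic is 7 − 18 + 12 = 1, which agrees with 1 − 0 + 0 = 1.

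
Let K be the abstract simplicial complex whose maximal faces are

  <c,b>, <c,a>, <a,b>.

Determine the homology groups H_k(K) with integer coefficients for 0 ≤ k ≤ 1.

H_0 = Z,  H_1 = Z.

Take the total order a < b < c on the vertex set. Then K (dimension 1) consists of the simplices:

  0-simplices (3): a, b, c
  1-simplices (3): ab, ac, bc

so the chain groups are C_0 ≅ Z^3, C_1 ≅ Z^3.

The boundary map ∂_1: C_1 → C_0 maps an edge to its endpoints' difference, ∂[p,q] = q − p.
As a 3×3 matrix over Z this has rank 2, with invariant factors (1,1).

Now H_k = ker ∂_k / im ∂_{k+1}, so:

  H_0: rank C_0 − rank ∂_1 = 3 − 2 = 1, and the invariant factors of ∂_1 are all 1, so H_0 ≅ Z.
  H_1: rank ker ∂_1 − rank ∂_2 = (3 − 2) − 0 = 1, and there is no ∂_2, so H_1 ≅ Z.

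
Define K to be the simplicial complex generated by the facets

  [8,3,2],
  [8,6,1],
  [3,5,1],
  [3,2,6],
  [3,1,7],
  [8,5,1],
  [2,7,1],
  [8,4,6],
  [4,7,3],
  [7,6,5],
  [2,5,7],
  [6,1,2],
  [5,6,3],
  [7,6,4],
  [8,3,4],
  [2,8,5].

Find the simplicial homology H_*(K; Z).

H_0 ≅ Z,  H_1 ≅ Z^2,  H_2 ≅ Z.

Take the total order 1 < 2 < 3 < 4 < 5 < 6 < 7 < 8 on the vertex set. Then K (dimension 2) consists of the simplices:

  0-simplices (8): [1], [2], [3], [4], [5], [6], [7], [8]
  1-simplices (24): (24 of them)
  2-simplices (16): [1,2,6], [1,2,7], [1,3,5], [1,3,7], [1,5,8], [1,6,8], [2,3,6], [2,3,8], [2,5,7], [2,5,8], [3,4,7], [3,4,8], [3,5,6], [4,6,7], [4,6,8], [5,6,7]

so the chain groups are C_0 ≅ Z^8, C_1 ≅ Z^24, C_2 ≅ Z^16.

The boundary map ∂_1: C_1 → C_0 maps an edge to its endpoints' difference, ∂[p,q] = q − p. For instance
  ∂[1,5] = [5] − [1].
This gives a 8×24 integer matrix of rank 7; reducing to Smith normal form yields diagonal entries (1,1,1,1,1,1,1).

∂_2: C_2 → C_1 acts by ∂[p,q,r] = [q,r] − [p,r] + [p,q]. For instance
  ∂[1,3,7] = [3,7] − [1,7] + [1,3],
  ∂[2,3,8] = [3,8] − [2,8] + [2,3].
The resulting 24×16 matrix has rank 15, and its Smith normal form has invariant factors (1,1,1,1,1,1,1,1,1,1,1,1,1,1,1).

From H_k ≅ ker(∂_k) / im(∂_{k+1}) we obtain:

  H_0: rank C_0 − rank ∂_1 = 8 − 7 = 1, and the invariant factors of ∂_1 are all 1, so H_0 = Z.
  H_1: rank ker ∂_1 − rank ∂_2 = (24 − 7) − 15 = 2, and the invariant factors of ∂_2 are all 1, so H_1 = Z^2.
  H_2: rank ker ∂_2 − rank ∂_3 = (16 − 15) − 0 = 1, and there is no ∂_3, so H_2 = Z.

As a check, the Euler characteristic is 8 − 24 + 16 = 0, which agrees with 1 − 2 + 1 = 0.
(K is a triangulation of the torus T^2.)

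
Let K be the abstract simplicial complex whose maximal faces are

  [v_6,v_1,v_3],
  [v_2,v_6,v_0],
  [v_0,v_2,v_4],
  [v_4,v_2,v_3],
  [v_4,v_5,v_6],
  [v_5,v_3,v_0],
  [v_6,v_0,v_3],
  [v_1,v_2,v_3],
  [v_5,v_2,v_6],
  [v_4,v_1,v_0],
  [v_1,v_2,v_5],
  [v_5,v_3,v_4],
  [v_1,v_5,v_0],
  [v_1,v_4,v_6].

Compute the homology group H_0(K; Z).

We work with the vertex ordering v_0 < v_1 < v_2 < v_3 < v_4 < v_5 < v_6. The simplices of K, each written with vertices in increasing order, are:

  0-simplices (7): [v_0], [v_1], [v_2], [v_3], [v_4], [v_5], [v_6]
  1-simplices (21): (21 of them)
  2-simplices (14): (14 of them)

Hence C_0 ≅ Z^7, C_1 ≅ Z^21, C_2 ≅ Z^14.

Boundary ∂_1: C_1 → C_0 is given by ∂[p,q] = [q] − [p].
The 7×21 boundary matrix has rank 6 and Smith normal form diag(1,1,1,1,1,1).

The boundary map ∂_2: C_2 → C_1 maps a triangle to the signed sum of its edges. For instance
  ∂[v_1,v_2,v_5] = [v_2,v_5] − [v_1,v_5] + [v_1,v_2],
  ∂[v_1,v_3,v_6] = [v_3,v_6] − [v_1,v_6] + [v_1,v_3].
As a 21×14 matrix over Z this has rank 13, with invariant factors (1,1,1,1,1,1,1,1,1,1,1,1,1).

Now H_k = ker ∂_k / im ∂_{k+1}, so:

  H_0: rank C_0 − rank ∂_1 = 7 − 6 = 1, and the invariant factors of ∂_1 are all 1, so H_0 = Z.

H_0 = Z.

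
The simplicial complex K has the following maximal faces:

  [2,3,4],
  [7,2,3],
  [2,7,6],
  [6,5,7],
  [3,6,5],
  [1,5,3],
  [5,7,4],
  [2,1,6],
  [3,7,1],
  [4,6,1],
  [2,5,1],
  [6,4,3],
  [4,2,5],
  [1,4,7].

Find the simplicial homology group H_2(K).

H_2 ≅ Z.

Take the total order 1 < 2 < 3 < 4 < 5 < 6 < 7 on the vertex set. Then K (dimension 2) consists of the simplices:

  0-simplices (7): [1], [2], [3], [4], [5], [6], [7]
  1-simplices (21): [1,2], [1,3], [1,4], [1,5], [1,6], [1,7], [2,3], [2,4], [2,5], [2,6], [2,7], [3,4], [3,5], [3,6], [3,7], [4,5], [4,6], [4,7], [5,6], [5,7], [6,7]
  2-simplices (14): [1,2,5], [1,2,6], [1,3,5], [1,3,7], [1,4,6], [1,4,7], [2,3,4], [2,3,7], [2,4,5], [2,6,7], [3,4,6], [3,5,6], [4,5,7], [5,6,7]

so the chain groups are C_0 ≅ Z^7, C_1 ≅ Z^21, C_2 ≅ Z^14.

∂_1: C_1 → C_0 maps an edge to its endpoints' difference, ∂[p,q] = q − p. For instance
  ∂[1,3] = [3] − [1].
This gives a 7×21 integer matrix of rank 6; reducing to Smith normal form yields diagonal entries (1,1,1,1,1,1).

The boundary map ∂_2: C_2 → C_1 maps a triangle to the signed sum of its edges. For instance
  ∂[2,3,7] = [3,7] − [2,7] + [2,3],
  ∂[3,5,6] = [5,6] − [3,6] + [3,5].
The resulting 21×14 matrix has rank 13, and its Smith normal form has invariant factors (1,1,1,1,1,1,1,1,1,1,1,1,1).

Reading off H_k = ker ∂_k / im ∂_{k+1}:

  H_2: rank ker ∂_2 − rank ∂_3 = (14 − 13) − 0 = 1, and there is no ∂_3, so H_2 ≅ Z.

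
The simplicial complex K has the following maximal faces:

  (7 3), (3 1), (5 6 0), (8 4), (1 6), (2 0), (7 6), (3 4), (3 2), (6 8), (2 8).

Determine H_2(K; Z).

Order the vertices as 0 < 1 < 2 < 3 < 4 < 5 < 6 < 7 < 8. Listing each simplex with vertices in this order, K has dimension 2 with simplices:

  0-simplices (9): [0], [1], [2], [3], [4], [5], [6], [7], [8]
  1-simplices (13): [0,2], [0,5], [0,6], [1,3], [1,6], [2,3], [2,8], [3,4], [3,7], [4,8], [5,6], [6,7], [6,8]
  2-simplices (1): [0,5,6]

so the chain groups are C_0 ≅ Z^9, C_1 ≅ Z^13, C_2 ≅ Z^1.

Boundary ∂_1: C_1 → C_0 is given by ∂[p,q] = [q] − [p].
The 9×13 boundary matrix has rank 8 and Smith normal form diag(1,1,1,1,1,1,1,1).

The boundary map ∂_2: C_2 → C_1 acts by ∂[p,q,r] = [q,r] − [p,r] + [p,q]. For instance
  ∂[0,5,6] = [5,6] − [0,6] + [0,5].
This gives a 13×1 integer matrix of rank 1; reducing to Smith normal form yields diagonal entries (1).

Computing H_k = (kernel of ∂_k) / (image of ∂_{k+1}):

  H_2: rank ker ∂_2 − rank ∂_3 = (1 − 1) − 0 = 0, and there is no ∂_3, so H_2 = 0.

H_2 = 0.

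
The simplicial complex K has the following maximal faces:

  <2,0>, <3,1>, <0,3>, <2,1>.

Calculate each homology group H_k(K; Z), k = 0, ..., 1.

Order the vertices as 0 < 1 < 2 < 3. Listing each simplex with vertices in this order, K has dimension 1 with simplices:

  0-simplices (4): [0], [1], [2], [3]
  1-simplices (4): [0,2], [0,3], [1,2], [1,3]

so the chain groups are C_0 ≅ Z^4, C_1 ≅ Z^4.

The boundary map ∂_1: C_1 → C_0 sends each edge [p,q] (with p < q) to q − p. For instance
  ∂[0,3] = [3] − [0].
The 4×4 boundary matrix has rank 3 and Smith normal form diag(1,1,1).

Computing H_k = (kernel of ∂_k) / (image of ∂_{k+1}):

  H_0: rank C_0 − rank ∂_1 = 4 − 3 = 1, and the invariant factors of ∂_1 are all 1, so H_0 ≅ Z.
  H_1: rank ker ∂_1 − rank ∂_2 = (4 − 3) − 0 = 1, and there is no ∂_2, so H_1 ≅ Z.

As a check, the Euler characteristic is 4 − 4 = 0, which agrees with 1 − 1 = 0.

H_0 = Z,  H_1 = Z.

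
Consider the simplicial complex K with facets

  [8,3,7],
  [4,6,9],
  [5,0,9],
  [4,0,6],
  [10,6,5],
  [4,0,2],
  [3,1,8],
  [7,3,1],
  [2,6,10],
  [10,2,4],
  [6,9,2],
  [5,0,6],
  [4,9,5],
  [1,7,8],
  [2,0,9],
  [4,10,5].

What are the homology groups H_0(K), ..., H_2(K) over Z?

Take the total order 0 < 1 < 2 < 3 < 4 < 5 < 6 < 7 < 8 < 9 < 10 on the vertex set. Then K (dimension 2) consists of the simplices:

  0-simplices (11): [0], [1], [2], [3], [4], [5], [6], [7], [8], [9], [10]
  1-simplices (24): (24 of them)
  2-simplices (16): [0,2,4], [0,2,9], [0,4,6], [0,5,6], [0,5,9], [1,3,7], [1,3,8], [1,7,8], [2,4,10], [2,6,9], [2,6,10], [3,7,8], [4,5,9], [4,5,10], [4,6,9], [5,6,10]

Hence C_0 ≅ Z^11, C_1 ≅ Z^24, C_2 ≅ Z^16.

∂_1: C_1 → C_0 sends each edge [p,q] (with p < q) to q − p.
The 11×24 boundary matrix has rank 9 and Smith normal form diag(1,1,1,1,1,1,1,1,1).

Boundary ∂_2: C_2 → C_1 sends each 2-simplex [p,q,r] to [q,r] − [p,r] + [p,q]. For instance
  ∂[4,5,9] = [5,9] − [4,9] + [4,5],
  ∂[0,2,4] = [2,4] − [0,4] + [0,2].
This gives a 24×16 integer matrix of rank 15; reducing to Smith normal form yields diagonal entries (1,1,1,1,1,1,1,1,1,1,1,1,1,1,2).

Reading off H_k = ker ∂_k / im ∂_{k+1}:

  H_0: rank C_0 − rank ∂_1 = 11 − 9 = 2, and the invariant factors of ∂_1 are all 1, so H_0 ≅ Z^2.
  H_1: rank ker ∂_1 − rank ∂_2 = (24 − 9) − 15 = 0, and ∂_2 has invariant factor 2 > 1, so H_1 ≅ Z/2.
  H_2: rank ker ∂_2 − rank ∂_3 = (16 − 15) − 0 = 1, and there is no ∂_3, so H_2 ≅ Z.

(K is a triangulation of the disjoint union of the 2-sphere S^2 and the real projective plane RP^2.)

H_0 = Z^2,  H_1 = Z/2,  H_2 = Z.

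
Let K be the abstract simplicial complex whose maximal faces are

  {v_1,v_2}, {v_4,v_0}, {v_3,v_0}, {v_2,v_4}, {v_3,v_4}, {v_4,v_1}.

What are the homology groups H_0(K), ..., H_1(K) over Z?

H_0 ≅ Z,  H_1 ≅ Z^2.

K has 5 vertices, 6 edges.
rank ∂_0 = 0, rank ∂_1 = 4 ⇒ b_0 = 5 − 0 − 4 = 1; all invariant factors of ∂_1 are 1 so no torsion. So H_0 = Z.
rank ∂_1 = 4, rank ∂_2 = 0 ⇒ b_1 = 6 − 4 − 0 = 2. So H_1 = Z^2.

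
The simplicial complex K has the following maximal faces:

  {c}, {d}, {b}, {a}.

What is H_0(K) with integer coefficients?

H_0 = Z^4.

We work with the vertex ordering a < b < c < d. The simplices of K, each written with vertices in increasing order, are:

  0-simplices (4): a, b, c, d

Hence C_0 ≅ Z^4.

Now H_k = ker ∂_k / im ∂_{k+1}, so:

  H_0: rank C_0 − rank ∂_1 = 4 − 0 = 4, and there is no ∂_1, so H_0 ≅ Z^4.

(K is a triangulation of a set of 4 points.)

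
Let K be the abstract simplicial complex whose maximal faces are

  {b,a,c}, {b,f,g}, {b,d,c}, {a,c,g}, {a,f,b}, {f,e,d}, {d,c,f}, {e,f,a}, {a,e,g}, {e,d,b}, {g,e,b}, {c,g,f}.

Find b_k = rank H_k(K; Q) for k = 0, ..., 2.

b_0 = 1, b_1 = 0, b_2 = 0.

K has 7 vertices, 18 edges, 12 triangles.
rank ∂_0 = 0, rank ∂_1 = 6 ⇒ b_0 = 7 − 0 − 6 = 1; all invariant factors of ∂_1 are 1 so no torsion. So H_0 ≅ Z.
rank ∂_1 = 6, rank ∂_2 = 12 ⇒ b_1 = 18 − 6 − 12 = 0; ∂_2 has invariant factor(s) [2] giving torsion. So H_1 ≅ Z/2.
rank ∂_2 = 12, rank ∂_3 = 0 ⇒ b_2 = 12 − 12 − 0 = 0. So H_2 ≅ 0.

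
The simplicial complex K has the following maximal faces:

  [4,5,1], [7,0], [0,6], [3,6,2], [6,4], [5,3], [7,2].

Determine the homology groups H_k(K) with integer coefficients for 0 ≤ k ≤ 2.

H_0 ≅ Z,  H_1 ≅ Z^2,  H_2 = 0.

Fix the vertex order 0 < 1 < 2 < 3 < 4 < 5 < 6 < 7 and write every simplex with vertices in increasing order. Then dim K = 2 and the simplices of K are:

  0-simplices (8): [0], [1], [2], [3], [4], [5], [6], [7]
  1-simplices (11): [0,6], [0,7], [1,4], [1,5], [2,3], [2,6], [2,7], [3,5], [3,6], [4,5], [4,6]
  2-simplices (2): [1,4,5], [2,3,6]

Hence C_0 ≅ Z^8, C_1 ≅ Z^11, C_2 ≅ Z^2.

∂_1: C_1 → C_0 sends each edge [p,q] (with p < q) to q − p. For instance
  ∂[4,5] = [5] − [4].
As a 8×11 matrix over Z this has rank 7, with invariant factors (1,1,1,1,1,1,1).

Boundary ∂_2: C_2 → C_1 sends each 2-simplex [p,q,r] to [q,r] − [p,r] + [p,q]. For instance
  ∂[1,4,5] = [4,5] − [1,5] + [1,4],
  ∂[2,3,6] = [3,6] − [2,6] + [2,3].
The resulting 11×2 matrix has rank 2, and its Smith normal form has invariant factors (1,1).

Computing H_k = (kernel of ∂_k) / (image of ∂_{k+1}):

  H_0: rank C_0 − rank ∂_1 = 8 − 7 = 1, and the invariant factors of ∂_1 are all 1, so H_0 ≅ Z.
  H_1: rank ker ∂_1 − rank ∂_2 = (11 − 7) − 2 = 2, and the invariant factors of ∂_2 are all 1, so H_1 ≅ Z^2.
  H_2: rank ker ∂_2 − rank ∂_3 = (2 − 2) − 0 = 0, and there is no ∂_3, so H_2 ≅ 0.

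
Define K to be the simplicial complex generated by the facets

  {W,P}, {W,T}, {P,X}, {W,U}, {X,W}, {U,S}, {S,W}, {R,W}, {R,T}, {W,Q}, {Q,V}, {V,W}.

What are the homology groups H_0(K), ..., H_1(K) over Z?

We work with the vertex ordering P < Q < R < S < T < U < V < W < X. The simplices of K, each written with vertices in increasing order, are:

  0-simplices (9): P, Q, R, S, T, U, V, W, X
  1-simplices (12): PW, PX, QV, QW, RT, RW, SU, SW, TW, UW, VW, WX

so the chain groups are C_0 ≅ Z^9, C_1 ≅ Z^12.

∂_1: C_1 → C_0 maps an edge to its endpoints' difference, ∂[p,q] = q − p. For instance
  ∂SW = W − S.
The resulting 9×12 matrix has rank 8, and its Smith normal form has invariant factors (1,1,1,1,1,1,1,1).

Now H_k = ker ∂_k / im ∂_{k+1}, so:

  H_0: rank C_0 − rank ∂_1 = 9 − 8 = 1, and the invariant factors of ∂_1 are all 1, so H_0 = Z.
  H_1: rank ker ∂_1 − rank ∂_2 = (12 − 8) − 0 = 4, and there is no ∂_2, so H_1 = Z^4.

As a check, the Euler characteristic is 9 − 12 = -3, which agrees with 1 − 4 = -3.

H_0 ≅ Z,  H_1 ≅ Z^4.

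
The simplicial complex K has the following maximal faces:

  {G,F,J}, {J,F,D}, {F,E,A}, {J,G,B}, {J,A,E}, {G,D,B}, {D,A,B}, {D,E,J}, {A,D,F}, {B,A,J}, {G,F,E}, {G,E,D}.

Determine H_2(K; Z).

Fix the vertex order A < B < D < E < F < G < J and write every simplex with vertices in increasing order. Then dim K = 2 and the simplices of K are:

  0-simplices (7): A, B, D, E, F, G, J
  1-simplices (18): AB, AD, AE, AF, AJ, BD, BG, BJ, DE, DF, DG, DJ, EF, EG, EJ, FG, FJ, GJ
  2-simplices (12): ABD, ABJ, ADF, AEF, AEJ, BDG, BGJ, DEG, DEJ, DFJ, EFG, FGJ

so the chain groups are C_0 ≅ Z^7, C_1 ≅ Z^18, C_2 ≅ Z^12.

∂_1: C_1 → C_0 sends each edge [p,q] (with p < q) to q − p. For instance
  ∂DF = F − D.
This gives a 7×18 integer matrix of rank 6; reducing to Smith normal form yields diagonal entries (1,1,1,1,1,1).

Boundary ∂_2: C_2 → C_1 acts by ∂[p,q,r] = [q,r] − [p,r] + [p,q]. For instance
  ∂ADF = DF − AF + AD,
  ∂FGJ = GJ − FJ + FG.
The resulting 18×12 matrix has rank 12, and its Smith normal form has invariant factors (1,1,1,1,1,1,1,1,1,1,1,2).

Now H_k = ker ∂_k / im ∂_{k+1}, so:

  H_2: rank ker ∂_2 − rank ∂_3 = (12 − 12) − 0 = 0, and there is no ∂_3, so H_2 = 0.

H_2 ≅ 0.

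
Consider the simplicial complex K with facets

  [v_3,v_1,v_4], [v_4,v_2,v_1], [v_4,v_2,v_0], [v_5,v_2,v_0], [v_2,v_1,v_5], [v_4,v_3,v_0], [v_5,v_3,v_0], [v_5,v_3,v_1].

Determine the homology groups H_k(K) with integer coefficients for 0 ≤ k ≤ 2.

H_0 ≅ Z,  H_1 = 0,  H_2 ≅ Z.

Fix the vertex order v_0 < v_1 < v_2 < v_3 < v_4 < v_5 and write every simplex with vertices in increasing order. Then dim K = 2 and the simplices of K are:

  0-simplices (6): [v_0], [v_1], [v_2], [v_3], [v_4], [v_5]
  1-simplices (12): [v_0,v_2], [v_0,v_3], [v_0,v_4], [v_0,v_5], [v_1,v_2], [v_1,v_3], [v_1,v_4], [v_1,v_5], [v_2,v_4], [v_2,v_5], [v_3,v_4], [v_3,v_5]
  2-simplices (8): [v_0,v_2,v_4], [v_0,v_2,v_5], [v_0,v_3,v_4], [v_0,v_3,v_5], [v_1,v_2,v_4], [v_1,v_2,v_5], [v_1,v_3,v_4], [v_1,v_3,v_5]

Hence C_0 ≅ Z^6, C_1 ≅ Z^12, C_2 ≅ Z^8.

Boundary ∂_1: C_1 → C_0 maps an edge to its endpoints' difference, ∂[p,q] = q − p.
This gives a 6×12 integer matrix of rank 5; reducing to Smith normal form yields diagonal entries (1,1,1,1,1).

The boundary map ∂_2: C_2 → C_1 maps a triangle to the signed sum of its edges. For instance
  ∂[v_0,v_3,v_4] = [v_3,v_4] − [v_0,v_4] + [v_0,v_3],
  ∂[v_1,v_3,v_5] = [v_3,v_5] − [v_1,v_5] + [v_1,v_3].
As a 12×8 matrix over Z this has rank 7, with invariant factors (1,1,1,1,1,1,1).

Now H_k = ker ∂_k / im ∂_{k+1}, so:

  H_0: rank C_0 − rank ∂_1 = 6 − 5 = 1, and the invariant factors of ∂_1 are all 1, so H_0 ≅ Z.
  H_1: rank ker ∂_1 − rank ∂_2 = (12 − 5) − 7 = 0, and the invariant factors of ∂_2 are all 1, so H_1 ≅ 0.
  H_2: rank ker ∂_2 − rank ∂_3 = (8 − 7) − 0 = 1, and there is no ∂_3, so H_2 ≅ Z.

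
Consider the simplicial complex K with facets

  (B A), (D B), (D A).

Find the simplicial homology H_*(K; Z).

Fix the vertex order A < B < D and write every simplex with vertices in increasing order. Then dim K = 1 and the simplices of K are:

  0-simplices (3): A, B, D
  1-simplices (3): AB, AD, BD

giving chain groups C_0 ≅ Z^3, C_1 ≅ Z^3.

Boundary ∂_1: C_1 → C_0 maps an edge to its endpoints' difference, ∂[p,q] = q − p. For instance
  ∂BD = D − B.
The resulting 3×3 matrix has rank 2, and its Smith normal form has invariant factors (1,1).

Reading off H_k = ker ∂_k / im ∂_{k+1}:

  H_0: rank C_0 − rank ∂_1 = 3 − 2 = 1, and the invariant factors of ∂_1 are all 1, so H_0 = Z.
  H_1: rank ker ∂_1 − rank ∂_2 = (3 − 2) − 0 = 1, and there is no ∂_2, so H_1 = Z.

(K is a triangulation of the circle S^1.)

H_0 = Z,  H_1 = Z.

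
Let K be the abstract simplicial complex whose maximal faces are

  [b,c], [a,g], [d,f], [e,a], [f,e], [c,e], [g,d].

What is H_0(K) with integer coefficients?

K has 7 vertices, 7 edges.
rank ∂_0 = 0, rank ∂_1 = 6 ⇒ b_0 = 7 − 0 − 6 = 1; all invariant factors of ∂_1 are 1 so no torsion. So H_0 ≅ Z.

H_0 = Z.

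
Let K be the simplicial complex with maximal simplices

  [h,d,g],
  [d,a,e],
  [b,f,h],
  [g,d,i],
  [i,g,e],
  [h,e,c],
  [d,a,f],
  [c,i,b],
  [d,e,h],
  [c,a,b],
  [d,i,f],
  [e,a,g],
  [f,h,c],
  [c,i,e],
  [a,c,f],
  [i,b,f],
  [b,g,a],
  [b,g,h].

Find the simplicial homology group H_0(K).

H_0 ≅ Z.

We work with the vertex ordering a < b < c < d < e < f < g < h < i. The simplices of K, each written with vertices in increasing order, are:

  0-simplices (9): a, b, c, d, e, f, g, h, i
  1-simplices (27): ab, ac, ad, ae, af, ag, bc, bf, bg, bh, bi, ce, cf, ch, ci, de, df, dg, dh, di, eg, eh, ei, fh, fi, gh, gi
  2-simplices (18): abc, abg, acf, ade, adf, aeg, bci, bfh, bfi, bgh, ceh, cei, cfh, deh, dfi, dgh, dgi, egi

Hence C_0 ≅ Z^9, C_1 ≅ Z^27, C_2 ≅ Z^18.

Boundary ∂_1: C_1 → C_0 maps an edge to its endpoints' difference, ∂[p,q] = q − p. For instance
  ∂bg = g − b.
The 9×27 boundary matrix has rank 8 and Smith normal form diag(1,1,1,1,1,1,1,1).

∂_2: C_2 → C_1 sends each 2-simplex [p,q,r] to [q,r] − [p,r] + [p,q]. For instance
  ∂dgi = gi − di + dg,
  ∂bfi = fi − bi + bf.
This gives a 27×18 integer matrix of rank 18; reducing to Smith normal form yields diagonal entries (1,1,1,1,1,1,1,1,1,1,1,1,1,1,1,1,1,2).

Now H_k = ker ∂_k / im ∂_{k+1}, so:

  H_0: rank C_0 − rank ∂_1 = 9 − 8 = 1, and the invariant factors of ∂_1 are all 1, so H_0 ≅ Z.

(K is a triangulation of the Klein bottle.)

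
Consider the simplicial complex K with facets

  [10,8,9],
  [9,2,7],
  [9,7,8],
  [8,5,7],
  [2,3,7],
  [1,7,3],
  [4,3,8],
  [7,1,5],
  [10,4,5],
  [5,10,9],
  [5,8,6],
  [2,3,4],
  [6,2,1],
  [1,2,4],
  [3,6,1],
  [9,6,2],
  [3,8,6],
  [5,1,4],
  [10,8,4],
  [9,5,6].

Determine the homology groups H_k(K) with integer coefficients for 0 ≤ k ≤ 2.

H_0 = Z,  H_1 = Z ⊕ Z_2,  H_2 = 0.

Order the vertices as 1 < 2 < 3 < 4 < 5 < 6 < 7 < 8 < 9 < 10. Listing each simplex with vertices in this order, K has dimension 2 with simplices:

  0-simplices (10): [1], [2], [3], [4], [5], [6], [7], [8], [9], [10]
  1-simplices (30): (30 of them)
  2-simplices (20): (20 of them)

Hence C_0 ≅ Z^10, C_1 ≅ Z^30, C_2 ≅ Z^20.

Boundary ∂_1: C_1 → C_0 sends each edge [p,q] (with p < q) to q − p.
As a 10×30 matrix over Z this has rank 9, with invariant factors (1,1,1,1,1,1,1,1,1).

∂_2: C_2 → C_1 sends each 2-simplex [p,q,r] to [q,r] − [p,r] + [p,q]. For instance
  ∂[1,2,4] = [2,4] − [1,4] + [1,2],
  ∂[2,7,9] = [7,9] − [2,9] + [2,7].
This gives a 30×20 integer matrix of rank 20; reducing to Smith normal form yields diagonal entries (1,1,1,1,1,1,1,1,1,1,1,1,1,1,1,1,1,1,1,2).

Computing H_k = (kernel of ∂_k) / (image of ∂_{k+1}):

  H_0: rank C_0 − rank ∂_1 = 10 − 9 = 1, and the invariant factors of ∂_1 are all 1, so H_0 ≅ Z.
  H_1: rank ker ∂_1 − rank ∂_2 = (30 − 9) − 20 = 1, and ∂_2 has invariant factor 2 > 1, so H_1 ≅ Z ⊕ Z_2.
  H_2: rank ker ∂_2 − rank ∂_3 = (20 − 20) − 0 = 0, and there is no ∂_3, so H_2 ≅ 0.

(K is a triangulation of the Klein bottle.)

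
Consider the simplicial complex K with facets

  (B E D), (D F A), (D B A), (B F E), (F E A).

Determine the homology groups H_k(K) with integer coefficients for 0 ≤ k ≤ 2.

K has 5 vertices, 10 edges, 5 triangles.
rank ∂_0 = 0, rank ∂_1 = 4 ⇒ b_0 = 5 − 0 − 4 = 1; all invariant factors of ∂_1 are 1 so no torsion. So H_0 = Z.
rank ∂_1 = 4, rank ∂_2 = 5 ⇒ b_1 = 10 − 4 − 5 = 1; all invariant factors of ∂_2 are 1 so no torsion. So H_1 = Z.
rank ∂_2 = 5, rank ∂_3 = 0 ⇒ b_2 = 5 − 5 − 0 = 0. So H_2 = 0.

H_0 ≅ Z,  H_1 ≅ Z,  H_2 = 0.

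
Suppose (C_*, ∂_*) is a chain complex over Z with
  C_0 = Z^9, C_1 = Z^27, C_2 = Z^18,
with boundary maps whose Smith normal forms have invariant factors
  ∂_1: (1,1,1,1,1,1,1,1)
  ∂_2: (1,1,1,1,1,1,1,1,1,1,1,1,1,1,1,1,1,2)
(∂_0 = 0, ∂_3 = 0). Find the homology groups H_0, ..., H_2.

H_0 = Z,  H_1 = Z ⊕ Z_2,  H_2 = 0.

H_0: b_0 = 9 − 0 − 8 = 1; torsion from ∂_1 factors > 1: none. So H_0 = Z.
H_1: b_1 = 27 − 8 − 18 = 1; torsion from ∂_2 factors > 1: [2]. So H_1 = Z ⊕ Z_2.
H_2: b_2 = 18 − 18 − 0 = 0; torsion from ∂_3 factors > 1: none. So H_2 = 0.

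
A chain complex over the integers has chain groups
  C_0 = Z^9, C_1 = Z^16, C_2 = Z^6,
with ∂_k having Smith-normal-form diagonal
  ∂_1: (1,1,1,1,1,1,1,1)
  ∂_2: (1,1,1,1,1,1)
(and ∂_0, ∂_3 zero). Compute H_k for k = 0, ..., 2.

H_0 = Z,  H_1 = Z^2,  H_2 = 0.

H_0: b_0 = 9 − 0 − 8 = 1; torsion from ∂_1 factors > 1: none. So H_0 = Z.
H_1: b_1 = 16 − 8 − 6 = 2; torsion from ∂_2 factors > 1: none. So H_1 = Z^2.
H_2: b_2 = 6 − 6 − 0 = 0; torsion from ∂_3 factors > 1: none. So H_2 = 0.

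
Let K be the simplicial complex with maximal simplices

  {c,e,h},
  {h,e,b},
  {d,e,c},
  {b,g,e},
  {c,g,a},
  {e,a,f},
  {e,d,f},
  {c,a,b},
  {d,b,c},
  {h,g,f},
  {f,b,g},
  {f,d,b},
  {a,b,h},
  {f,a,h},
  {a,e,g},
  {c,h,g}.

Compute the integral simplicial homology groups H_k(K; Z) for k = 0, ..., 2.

Take the total order a < b < c < d < e < f < g < h on the vertex set. Then K (dimension 2) consists of the simplices:

  0-simplices (8): a, b, c, d, e, f, g, h
  1-simplices (24): ab, ac, ae, af, ag, ah, bc, bd, be, bf, bg, bh, cd, ce, cg, ch, de, df, ef, eg, eh, fg, fh, gh
  2-simplices (16): abc, abh, acg, aef, aeg, afh, bcd, bdf, beg, beh, bfg, cde, ceh, cgh, def, fgh

Hence C_0 ≅ Z^8, C_1 ≅ Z^24, C_2 ≅ Z^16.

Boundary ∂_1: C_1 → C_0 is given by ∂[p,q] = [q] − [p]. For instance
  ∂eh = h − e.
The resulting 8×24 matrix has rank 7, and its Smith normal form has invariant factors (1,1,1,1,1,1,1).

The boundary map ∂_2: C_2 → C_1 acts by ∂[p,q,r] = [q,r] − [p,r] + [p,q]. For instance
  ∂bdf = df − bf + bd,
  ∂cgh = gh − ch + cg.
The resulting 24×16 matrix has rank 15, and its Smith normal form has invariant factors (1,1,1,1,1,1,1,1,1,1,1,1,1,1,1).

From H_k ≅ ker(∂_k) / im(∂_{k+1}) we obtain:

  H_0: rank C_0 − rank ∂_1 = 8 − 7 = 1, and the invariant factors of ∂_1 are all 1, so H_0 ≅ Z.
  H_1: rank ker ∂_1 − rank ∂_2 = (24 − 7) − 15 = 2, and the invariant factors of ∂_2 are all 1, so H_1 ≅ Z^2.
  H_2: rank ker ∂_2 − rank ∂_3 = (16 − 15) − 0 = 1, and there is no ∂_3, so H_2 ≅ Z.

H_0 ≅ Z,  H_1 ≅ Z^2,  H_2 ≅ Z.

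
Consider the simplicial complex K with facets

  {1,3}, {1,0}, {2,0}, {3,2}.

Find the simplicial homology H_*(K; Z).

Order the vertices as 0 < 1 < 2 < 3. Listing each simplex with vertices in this order, K has dimension 1 with simplices:

  0-simplices (4): [0], [1], [2], [3]
  1-simplices (4): [0,1], [0,2], [1,3], [2,3]

Hence C_0 ≅ Z^4, C_1 ≅ Z^4.

∂_1: C_1 → C_0 is given by ∂[p,q] = [q] − [p]. For instance
  ∂[0,2] = [2] − [0].
This gives a 4×4 integer matrix of rank 3; reducing to Smith normal form yields diagonal entries (1,1,1).

Reading off H_k = ker ∂_k / im ∂_{k+1}:

  H_0: rank C_0 − rank ∂_1 = 4 − 3 = 1, and the invariant factors of ∂_1 are all 1, so H_0 = Z.
  H_1: rank ker ∂_1 − rank ∂_2 = (4 − 3) − 0 = 1, and there is no ∂_2, so H_1 = Z.

H_0 ≅ Z,  H_1 ≅ Z.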